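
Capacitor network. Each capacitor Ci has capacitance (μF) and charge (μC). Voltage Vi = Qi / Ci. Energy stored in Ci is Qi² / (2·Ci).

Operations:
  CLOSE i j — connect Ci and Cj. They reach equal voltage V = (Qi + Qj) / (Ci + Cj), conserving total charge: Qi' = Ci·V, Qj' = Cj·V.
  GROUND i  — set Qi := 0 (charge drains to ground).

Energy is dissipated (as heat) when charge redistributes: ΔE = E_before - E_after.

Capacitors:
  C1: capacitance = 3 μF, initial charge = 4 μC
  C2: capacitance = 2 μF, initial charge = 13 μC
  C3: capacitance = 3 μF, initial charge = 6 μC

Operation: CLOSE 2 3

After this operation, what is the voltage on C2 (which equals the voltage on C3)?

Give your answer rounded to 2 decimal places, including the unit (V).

Initial: C1(3μF, Q=4μC, V=1.33V), C2(2μF, Q=13μC, V=6.50V), C3(3μF, Q=6μC, V=2.00V)
Op 1: CLOSE 2-3: Q_total=19.00, C_total=5.00, V=3.80; Q2=7.60, Q3=11.40; dissipated=12.150

Answer: 3.80 V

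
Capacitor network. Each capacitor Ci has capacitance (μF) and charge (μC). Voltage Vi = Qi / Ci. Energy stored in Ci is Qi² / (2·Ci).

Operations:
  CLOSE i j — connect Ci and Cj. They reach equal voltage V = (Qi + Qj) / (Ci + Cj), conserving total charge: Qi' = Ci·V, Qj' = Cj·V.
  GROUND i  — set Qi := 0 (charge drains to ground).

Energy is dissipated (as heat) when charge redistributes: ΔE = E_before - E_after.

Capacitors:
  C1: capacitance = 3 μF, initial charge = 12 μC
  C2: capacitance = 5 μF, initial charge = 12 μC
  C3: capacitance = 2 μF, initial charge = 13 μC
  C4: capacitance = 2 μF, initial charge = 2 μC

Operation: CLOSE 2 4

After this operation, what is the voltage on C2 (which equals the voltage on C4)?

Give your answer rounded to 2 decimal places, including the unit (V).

Initial: C1(3μF, Q=12μC, V=4.00V), C2(5μF, Q=12μC, V=2.40V), C3(2μF, Q=13μC, V=6.50V), C4(2μF, Q=2μC, V=1.00V)
Op 1: CLOSE 2-4: Q_total=14.00, C_total=7.00, V=2.00; Q2=10.00, Q4=4.00; dissipated=1.400

Answer: 2.00 V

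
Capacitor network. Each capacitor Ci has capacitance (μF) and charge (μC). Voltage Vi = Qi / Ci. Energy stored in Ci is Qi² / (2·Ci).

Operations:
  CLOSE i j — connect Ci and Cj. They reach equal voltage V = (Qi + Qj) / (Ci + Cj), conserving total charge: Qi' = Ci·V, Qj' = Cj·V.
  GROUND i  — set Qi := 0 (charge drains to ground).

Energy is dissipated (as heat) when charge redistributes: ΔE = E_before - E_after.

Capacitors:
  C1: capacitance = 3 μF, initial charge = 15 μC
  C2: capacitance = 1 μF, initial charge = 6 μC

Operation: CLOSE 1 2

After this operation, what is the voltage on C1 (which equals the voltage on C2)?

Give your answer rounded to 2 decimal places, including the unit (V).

Answer: 5.25 V

Derivation:
Initial: C1(3μF, Q=15μC, V=5.00V), C2(1μF, Q=6μC, V=6.00V)
Op 1: CLOSE 1-2: Q_total=21.00, C_total=4.00, V=5.25; Q1=15.75, Q2=5.25; dissipated=0.375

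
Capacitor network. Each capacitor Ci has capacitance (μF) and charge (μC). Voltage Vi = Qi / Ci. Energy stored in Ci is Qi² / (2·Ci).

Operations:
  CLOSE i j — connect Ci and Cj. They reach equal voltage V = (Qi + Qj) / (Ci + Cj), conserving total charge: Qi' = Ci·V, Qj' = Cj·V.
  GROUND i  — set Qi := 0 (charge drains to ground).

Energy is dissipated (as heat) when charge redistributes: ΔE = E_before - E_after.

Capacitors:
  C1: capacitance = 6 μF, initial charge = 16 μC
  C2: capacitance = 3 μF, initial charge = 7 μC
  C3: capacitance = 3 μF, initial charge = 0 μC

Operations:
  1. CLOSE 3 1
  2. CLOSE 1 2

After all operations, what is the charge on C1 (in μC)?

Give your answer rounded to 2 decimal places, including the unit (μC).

Initial: C1(6μF, Q=16μC, V=2.67V), C2(3μF, Q=7μC, V=2.33V), C3(3μF, Q=0μC, V=0.00V)
Op 1: CLOSE 3-1: Q_total=16.00, C_total=9.00, V=1.78; Q3=5.33, Q1=10.67; dissipated=7.111
Op 2: CLOSE 1-2: Q_total=17.67, C_total=9.00, V=1.96; Q1=11.78, Q2=5.89; dissipated=0.309
Final charges: Q1=11.78, Q2=5.89, Q3=5.33

Answer: 11.78 μC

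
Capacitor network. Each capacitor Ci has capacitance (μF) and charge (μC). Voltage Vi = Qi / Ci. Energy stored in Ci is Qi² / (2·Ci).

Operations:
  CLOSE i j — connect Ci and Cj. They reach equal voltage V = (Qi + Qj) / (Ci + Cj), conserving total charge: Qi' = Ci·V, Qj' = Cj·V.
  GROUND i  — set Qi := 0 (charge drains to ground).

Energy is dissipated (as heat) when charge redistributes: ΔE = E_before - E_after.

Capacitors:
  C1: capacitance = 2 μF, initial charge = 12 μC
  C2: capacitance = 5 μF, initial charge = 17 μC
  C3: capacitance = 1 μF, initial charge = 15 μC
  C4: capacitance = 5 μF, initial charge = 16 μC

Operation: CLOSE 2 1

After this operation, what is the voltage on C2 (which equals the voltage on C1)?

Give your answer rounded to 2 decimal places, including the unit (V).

Initial: C1(2μF, Q=12μC, V=6.00V), C2(5μF, Q=17μC, V=3.40V), C3(1μF, Q=15μC, V=15.00V), C4(5μF, Q=16μC, V=3.20V)
Op 1: CLOSE 2-1: Q_total=29.00, C_total=7.00, V=4.14; Q2=20.71, Q1=8.29; dissipated=4.829

Answer: 4.14 V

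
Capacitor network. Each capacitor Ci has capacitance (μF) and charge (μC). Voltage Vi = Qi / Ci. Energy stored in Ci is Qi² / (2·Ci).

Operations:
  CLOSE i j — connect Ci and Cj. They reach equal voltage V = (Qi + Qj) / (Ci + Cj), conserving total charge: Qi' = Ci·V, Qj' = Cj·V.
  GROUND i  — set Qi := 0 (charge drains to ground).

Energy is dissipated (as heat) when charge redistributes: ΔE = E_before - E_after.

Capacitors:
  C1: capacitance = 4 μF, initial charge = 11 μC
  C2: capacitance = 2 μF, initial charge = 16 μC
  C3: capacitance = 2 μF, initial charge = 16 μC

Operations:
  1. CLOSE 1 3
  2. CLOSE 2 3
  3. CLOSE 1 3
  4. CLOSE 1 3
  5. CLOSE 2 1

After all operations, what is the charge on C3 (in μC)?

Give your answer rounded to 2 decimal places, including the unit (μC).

Answer: 10.17 μC

Derivation:
Initial: C1(4μF, Q=11μC, V=2.75V), C2(2μF, Q=16μC, V=8.00V), C3(2μF, Q=16μC, V=8.00V)
Op 1: CLOSE 1-3: Q_total=27.00, C_total=6.00, V=4.50; Q1=18.00, Q3=9.00; dissipated=18.375
Op 2: CLOSE 2-3: Q_total=25.00, C_total=4.00, V=6.25; Q2=12.50, Q3=12.50; dissipated=6.125
Op 3: CLOSE 1-3: Q_total=30.50, C_total=6.00, V=5.08; Q1=20.33, Q3=10.17; dissipated=2.042
Op 4: CLOSE 1-3: Q_total=30.50, C_total=6.00, V=5.08; Q1=20.33, Q3=10.17; dissipated=0.000
Op 5: CLOSE 2-1: Q_total=32.83, C_total=6.00, V=5.47; Q2=10.94, Q1=21.89; dissipated=0.907
Final charges: Q1=21.89, Q2=10.94, Q3=10.17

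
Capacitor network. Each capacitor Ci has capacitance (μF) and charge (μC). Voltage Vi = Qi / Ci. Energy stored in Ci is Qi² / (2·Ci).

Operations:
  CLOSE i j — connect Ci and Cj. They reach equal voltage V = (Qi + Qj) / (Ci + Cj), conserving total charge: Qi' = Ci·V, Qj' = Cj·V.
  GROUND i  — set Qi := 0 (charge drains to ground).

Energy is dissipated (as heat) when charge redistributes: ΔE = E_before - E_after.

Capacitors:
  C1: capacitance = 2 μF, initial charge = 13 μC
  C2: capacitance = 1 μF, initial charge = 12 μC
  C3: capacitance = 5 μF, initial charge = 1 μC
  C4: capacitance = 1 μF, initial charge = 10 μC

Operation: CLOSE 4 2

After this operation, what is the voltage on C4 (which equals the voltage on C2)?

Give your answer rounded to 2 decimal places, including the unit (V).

Answer: 11.00 V

Derivation:
Initial: C1(2μF, Q=13μC, V=6.50V), C2(1μF, Q=12μC, V=12.00V), C3(5μF, Q=1μC, V=0.20V), C4(1μF, Q=10μC, V=10.00V)
Op 1: CLOSE 4-2: Q_total=22.00, C_total=2.00, V=11.00; Q4=11.00, Q2=11.00; dissipated=1.000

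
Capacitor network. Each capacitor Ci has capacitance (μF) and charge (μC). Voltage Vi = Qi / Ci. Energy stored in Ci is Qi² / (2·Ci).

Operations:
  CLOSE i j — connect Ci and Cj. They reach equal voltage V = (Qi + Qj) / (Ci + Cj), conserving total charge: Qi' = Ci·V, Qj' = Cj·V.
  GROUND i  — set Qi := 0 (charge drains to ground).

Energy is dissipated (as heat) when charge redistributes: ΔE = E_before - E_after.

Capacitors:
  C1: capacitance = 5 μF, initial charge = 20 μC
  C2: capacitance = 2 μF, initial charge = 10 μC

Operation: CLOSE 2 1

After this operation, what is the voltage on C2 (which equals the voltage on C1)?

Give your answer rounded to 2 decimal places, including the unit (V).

Initial: C1(5μF, Q=20μC, V=4.00V), C2(2μF, Q=10μC, V=5.00V)
Op 1: CLOSE 2-1: Q_total=30.00, C_total=7.00, V=4.29; Q2=8.57, Q1=21.43; dissipated=0.714

Answer: 4.29 V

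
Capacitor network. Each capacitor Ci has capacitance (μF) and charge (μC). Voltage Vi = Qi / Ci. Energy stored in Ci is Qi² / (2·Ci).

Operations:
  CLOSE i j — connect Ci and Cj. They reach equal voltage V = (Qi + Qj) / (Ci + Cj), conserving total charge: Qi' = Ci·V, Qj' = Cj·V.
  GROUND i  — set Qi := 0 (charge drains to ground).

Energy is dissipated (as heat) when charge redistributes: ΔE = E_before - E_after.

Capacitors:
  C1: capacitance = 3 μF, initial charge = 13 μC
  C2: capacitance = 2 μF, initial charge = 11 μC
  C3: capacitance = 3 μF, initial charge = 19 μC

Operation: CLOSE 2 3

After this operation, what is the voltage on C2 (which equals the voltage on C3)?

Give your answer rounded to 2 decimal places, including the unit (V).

Initial: C1(3μF, Q=13μC, V=4.33V), C2(2μF, Q=11μC, V=5.50V), C3(3μF, Q=19μC, V=6.33V)
Op 1: CLOSE 2-3: Q_total=30.00, C_total=5.00, V=6.00; Q2=12.00, Q3=18.00; dissipated=0.417

Answer: 6.00 V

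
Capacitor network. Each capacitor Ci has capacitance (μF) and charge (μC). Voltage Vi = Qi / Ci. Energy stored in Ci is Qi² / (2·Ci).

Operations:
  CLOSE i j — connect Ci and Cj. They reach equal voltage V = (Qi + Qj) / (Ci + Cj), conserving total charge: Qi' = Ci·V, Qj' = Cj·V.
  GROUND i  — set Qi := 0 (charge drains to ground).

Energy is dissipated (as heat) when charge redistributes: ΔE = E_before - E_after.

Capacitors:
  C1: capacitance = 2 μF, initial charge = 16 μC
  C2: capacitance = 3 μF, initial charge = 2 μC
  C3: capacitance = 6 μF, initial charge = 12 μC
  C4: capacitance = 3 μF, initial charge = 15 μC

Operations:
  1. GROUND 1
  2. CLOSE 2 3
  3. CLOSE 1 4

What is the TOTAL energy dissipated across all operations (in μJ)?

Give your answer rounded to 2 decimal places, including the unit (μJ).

Answer: 80.78 μJ

Derivation:
Initial: C1(2μF, Q=16μC, V=8.00V), C2(3μF, Q=2μC, V=0.67V), C3(6μF, Q=12μC, V=2.00V), C4(3μF, Q=15μC, V=5.00V)
Op 1: GROUND 1: Q1=0; energy lost=64.000
Op 2: CLOSE 2-3: Q_total=14.00, C_total=9.00, V=1.56; Q2=4.67, Q3=9.33; dissipated=1.778
Op 3: CLOSE 1-4: Q_total=15.00, C_total=5.00, V=3.00; Q1=6.00, Q4=9.00; dissipated=15.000
Total dissipated: 80.778 μJ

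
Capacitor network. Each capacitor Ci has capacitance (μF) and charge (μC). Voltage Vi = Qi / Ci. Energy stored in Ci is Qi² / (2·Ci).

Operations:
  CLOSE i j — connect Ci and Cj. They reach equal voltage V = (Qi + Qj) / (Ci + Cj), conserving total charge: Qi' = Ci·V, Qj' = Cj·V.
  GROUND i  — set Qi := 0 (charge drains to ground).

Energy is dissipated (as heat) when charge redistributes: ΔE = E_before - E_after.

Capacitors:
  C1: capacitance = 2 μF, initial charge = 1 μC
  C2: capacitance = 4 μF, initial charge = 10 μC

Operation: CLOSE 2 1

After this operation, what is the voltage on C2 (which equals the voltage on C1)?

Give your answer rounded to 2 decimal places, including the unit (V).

Initial: C1(2μF, Q=1μC, V=0.50V), C2(4μF, Q=10μC, V=2.50V)
Op 1: CLOSE 2-1: Q_total=11.00, C_total=6.00, V=1.83; Q2=7.33, Q1=3.67; dissipated=2.667

Answer: 1.83 V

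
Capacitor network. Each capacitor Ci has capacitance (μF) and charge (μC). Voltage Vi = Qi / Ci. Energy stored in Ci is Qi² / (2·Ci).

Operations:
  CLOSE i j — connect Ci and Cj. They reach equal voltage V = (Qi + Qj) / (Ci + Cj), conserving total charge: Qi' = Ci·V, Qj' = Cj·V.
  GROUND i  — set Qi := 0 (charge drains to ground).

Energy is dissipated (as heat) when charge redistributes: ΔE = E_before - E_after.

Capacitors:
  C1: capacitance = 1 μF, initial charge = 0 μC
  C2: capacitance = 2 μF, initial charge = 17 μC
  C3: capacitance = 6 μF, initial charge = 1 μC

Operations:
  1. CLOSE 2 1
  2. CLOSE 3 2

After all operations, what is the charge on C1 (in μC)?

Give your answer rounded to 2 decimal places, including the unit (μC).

Initial: C1(1μF, Q=0μC, V=0.00V), C2(2μF, Q=17μC, V=8.50V), C3(6μF, Q=1μC, V=0.17V)
Op 1: CLOSE 2-1: Q_total=17.00, C_total=3.00, V=5.67; Q2=11.33, Q1=5.67; dissipated=24.083
Op 2: CLOSE 3-2: Q_total=12.33, C_total=8.00, V=1.54; Q3=9.25, Q2=3.08; dissipated=22.688
Final charges: Q1=5.67, Q2=3.08, Q3=9.25

Answer: 5.67 μC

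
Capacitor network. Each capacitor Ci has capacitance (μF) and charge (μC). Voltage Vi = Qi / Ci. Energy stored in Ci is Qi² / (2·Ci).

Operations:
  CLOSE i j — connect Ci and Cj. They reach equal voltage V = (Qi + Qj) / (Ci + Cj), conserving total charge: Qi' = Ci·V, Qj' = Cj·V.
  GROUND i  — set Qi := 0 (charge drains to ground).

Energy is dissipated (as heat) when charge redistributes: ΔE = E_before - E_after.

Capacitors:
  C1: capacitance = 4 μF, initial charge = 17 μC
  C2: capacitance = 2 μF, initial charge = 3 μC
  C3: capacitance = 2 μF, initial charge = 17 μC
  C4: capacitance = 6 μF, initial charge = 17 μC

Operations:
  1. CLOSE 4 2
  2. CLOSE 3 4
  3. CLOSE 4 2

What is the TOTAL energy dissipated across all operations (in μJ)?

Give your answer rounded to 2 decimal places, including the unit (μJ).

Initial: C1(4μF, Q=17μC, V=4.25V), C2(2μF, Q=3μC, V=1.50V), C3(2μF, Q=17μC, V=8.50V), C4(6μF, Q=17μC, V=2.83V)
Op 1: CLOSE 4-2: Q_total=20.00, C_total=8.00, V=2.50; Q4=15.00, Q2=5.00; dissipated=1.333
Op 2: CLOSE 3-4: Q_total=32.00, C_total=8.00, V=4.00; Q3=8.00, Q4=24.00; dissipated=27.000
Op 3: CLOSE 4-2: Q_total=29.00, C_total=8.00, V=3.62; Q4=21.75, Q2=7.25; dissipated=1.688
Total dissipated: 30.021 μJ

Answer: 30.02 μJ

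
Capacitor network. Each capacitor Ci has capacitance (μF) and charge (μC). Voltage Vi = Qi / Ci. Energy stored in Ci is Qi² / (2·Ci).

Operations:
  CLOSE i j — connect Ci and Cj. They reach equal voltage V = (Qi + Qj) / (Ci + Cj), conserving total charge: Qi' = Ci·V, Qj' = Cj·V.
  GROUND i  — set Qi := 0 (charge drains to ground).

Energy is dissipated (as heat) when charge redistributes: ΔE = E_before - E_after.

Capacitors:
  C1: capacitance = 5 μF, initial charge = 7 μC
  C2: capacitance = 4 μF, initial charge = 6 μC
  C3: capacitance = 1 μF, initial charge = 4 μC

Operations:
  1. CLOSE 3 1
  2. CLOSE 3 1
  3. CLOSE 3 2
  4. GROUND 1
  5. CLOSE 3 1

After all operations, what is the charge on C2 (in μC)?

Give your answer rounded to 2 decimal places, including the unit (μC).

Answer: 6.27 μC

Derivation:
Initial: C1(5μF, Q=7μC, V=1.40V), C2(4μF, Q=6μC, V=1.50V), C3(1μF, Q=4μC, V=4.00V)
Op 1: CLOSE 3-1: Q_total=11.00, C_total=6.00, V=1.83; Q3=1.83, Q1=9.17; dissipated=2.817
Op 2: CLOSE 3-1: Q_total=11.00, C_total=6.00, V=1.83; Q3=1.83, Q1=9.17; dissipated=0.000
Op 3: CLOSE 3-2: Q_total=7.83, C_total=5.00, V=1.57; Q3=1.57, Q2=6.27; dissipated=0.044
Op 4: GROUND 1: Q1=0; energy lost=8.403
Op 5: CLOSE 3-1: Q_total=1.57, C_total=6.00, V=0.26; Q3=0.26, Q1=1.31; dissipated=1.023
Final charges: Q1=1.31, Q2=6.27, Q3=0.26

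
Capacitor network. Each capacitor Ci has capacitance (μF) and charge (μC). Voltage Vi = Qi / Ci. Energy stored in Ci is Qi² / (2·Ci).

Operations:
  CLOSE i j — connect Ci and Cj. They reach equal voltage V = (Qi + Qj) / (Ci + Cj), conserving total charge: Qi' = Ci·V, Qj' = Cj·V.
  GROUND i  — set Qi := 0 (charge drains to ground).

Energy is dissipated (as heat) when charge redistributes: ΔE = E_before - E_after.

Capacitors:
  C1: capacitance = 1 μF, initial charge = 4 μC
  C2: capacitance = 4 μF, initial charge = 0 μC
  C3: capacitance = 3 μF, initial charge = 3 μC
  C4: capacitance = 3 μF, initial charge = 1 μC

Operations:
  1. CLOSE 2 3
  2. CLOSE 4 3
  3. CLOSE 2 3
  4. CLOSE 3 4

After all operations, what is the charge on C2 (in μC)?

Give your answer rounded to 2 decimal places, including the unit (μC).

Answer: 1.63 μC

Derivation:
Initial: C1(1μF, Q=4μC, V=4.00V), C2(4μF, Q=0μC, V=0.00V), C3(3μF, Q=3μC, V=1.00V), C4(3μF, Q=1μC, V=0.33V)
Op 1: CLOSE 2-3: Q_total=3.00, C_total=7.00, V=0.43; Q2=1.71, Q3=1.29; dissipated=0.857
Op 2: CLOSE 4-3: Q_total=2.29, C_total=6.00, V=0.38; Q4=1.14, Q3=1.14; dissipated=0.007
Op 3: CLOSE 2-3: Q_total=2.86, C_total=7.00, V=0.41; Q2=1.63, Q3=1.22; dissipated=0.002
Op 4: CLOSE 3-4: Q_total=2.37, C_total=6.00, V=0.39; Q3=1.18, Q4=1.18; dissipated=0.001
Final charges: Q1=4.00, Q2=1.63, Q3=1.18, Q4=1.18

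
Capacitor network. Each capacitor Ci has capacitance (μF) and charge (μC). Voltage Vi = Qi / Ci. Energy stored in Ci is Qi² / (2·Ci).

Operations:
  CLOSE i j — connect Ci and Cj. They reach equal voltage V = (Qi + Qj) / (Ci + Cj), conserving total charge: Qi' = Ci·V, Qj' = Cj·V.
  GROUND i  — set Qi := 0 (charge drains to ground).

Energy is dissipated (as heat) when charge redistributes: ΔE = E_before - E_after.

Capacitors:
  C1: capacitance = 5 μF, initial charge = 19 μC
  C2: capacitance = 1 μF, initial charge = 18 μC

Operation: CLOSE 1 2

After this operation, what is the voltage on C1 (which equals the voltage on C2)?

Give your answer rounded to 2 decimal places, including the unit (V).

Answer: 6.17 V

Derivation:
Initial: C1(5μF, Q=19μC, V=3.80V), C2(1μF, Q=18μC, V=18.00V)
Op 1: CLOSE 1-2: Q_total=37.00, C_total=6.00, V=6.17; Q1=30.83, Q2=6.17; dissipated=84.017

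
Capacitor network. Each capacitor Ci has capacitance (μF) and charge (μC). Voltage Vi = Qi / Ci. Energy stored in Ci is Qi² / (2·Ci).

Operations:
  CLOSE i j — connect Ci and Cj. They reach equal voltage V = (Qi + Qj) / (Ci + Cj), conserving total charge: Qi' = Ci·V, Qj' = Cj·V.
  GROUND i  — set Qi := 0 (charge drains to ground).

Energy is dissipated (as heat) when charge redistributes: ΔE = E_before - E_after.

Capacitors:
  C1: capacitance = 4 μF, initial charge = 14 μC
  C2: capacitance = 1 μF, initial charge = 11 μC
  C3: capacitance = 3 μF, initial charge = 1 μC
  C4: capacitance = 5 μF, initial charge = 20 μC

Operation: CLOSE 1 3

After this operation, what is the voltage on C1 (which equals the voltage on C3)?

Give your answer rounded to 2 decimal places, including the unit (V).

Initial: C1(4μF, Q=14μC, V=3.50V), C2(1μF, Q=11μC, V=11.00V), C3(3μF, Q=1μC, V=0.33V), C4(5μF, Q=20μC, V=4.00V)
Op 1: CLOSE 1-3: Q_total=15.00, C_total=7.00, V=2.14; Q1=8.57, Q3=6.43; dissipated=8.595

Answer: 2.14 V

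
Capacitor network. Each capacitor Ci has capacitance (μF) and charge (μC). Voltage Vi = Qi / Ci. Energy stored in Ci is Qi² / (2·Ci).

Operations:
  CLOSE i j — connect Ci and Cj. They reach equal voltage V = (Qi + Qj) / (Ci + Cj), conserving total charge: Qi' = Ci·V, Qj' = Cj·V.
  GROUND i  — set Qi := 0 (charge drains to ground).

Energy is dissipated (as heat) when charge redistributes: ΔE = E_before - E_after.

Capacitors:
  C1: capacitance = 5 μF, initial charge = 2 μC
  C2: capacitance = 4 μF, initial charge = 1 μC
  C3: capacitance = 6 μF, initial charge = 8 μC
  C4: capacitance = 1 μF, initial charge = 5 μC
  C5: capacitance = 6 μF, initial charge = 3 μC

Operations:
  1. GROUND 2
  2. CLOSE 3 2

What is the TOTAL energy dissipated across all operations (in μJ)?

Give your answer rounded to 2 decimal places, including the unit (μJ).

Initial: C1(5μF, Q=2μC, V=0.40V), C2(4μF, Q=1μC, V=0.25V), C3(6μF, Q=8μC, V=1.33V), C4(1μF, Q=5μC, V=5.00V), C5(6μF, Q=3μC, V=0.50V)
Op 1: GROUND 2: Q2=0; energy lost=0.125
Op 2: CLOSE 3-2: Q_total=8.00, C_total=10.00, V=0.80; Q3=4.80, Q2=3.20; dissipated=2.133
Total dissipated: 2.258 μJ

Answer: 2.26 μJ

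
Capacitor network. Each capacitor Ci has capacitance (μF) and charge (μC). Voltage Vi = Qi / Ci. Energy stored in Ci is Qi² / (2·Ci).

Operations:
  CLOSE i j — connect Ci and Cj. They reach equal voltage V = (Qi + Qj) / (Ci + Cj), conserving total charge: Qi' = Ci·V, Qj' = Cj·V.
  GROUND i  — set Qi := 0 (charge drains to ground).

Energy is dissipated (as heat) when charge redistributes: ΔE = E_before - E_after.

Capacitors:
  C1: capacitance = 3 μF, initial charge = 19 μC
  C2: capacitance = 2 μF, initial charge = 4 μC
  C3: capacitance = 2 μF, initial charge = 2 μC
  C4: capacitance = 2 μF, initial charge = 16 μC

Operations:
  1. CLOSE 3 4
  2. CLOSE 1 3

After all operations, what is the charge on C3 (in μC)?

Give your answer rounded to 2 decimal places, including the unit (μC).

Initial: C1(3μF, Q=19μC, V=6.33V), C2(2μF, Q=4μC, V=2.00V), C3(2μF, Q=2μC, V=1.00V), C4(2μF, Q=16μC, V=8.00V)
Op 1: CLOSE 3-4: Q_total=18.00, C_total=4.00, V=4.50; Q3=9.00, Q4=9.00; dissipated=24.500
Op 2: CLOSE 1-3: Q_total=28.00, C_total=5.00, V=5.60; Q1=16.80, Q3=11.20; dissipated=2.017
Final charges: Q1=16.80, Q2=4.00, Q3=11.20, Q4=9.00

Answer: 11.20 μC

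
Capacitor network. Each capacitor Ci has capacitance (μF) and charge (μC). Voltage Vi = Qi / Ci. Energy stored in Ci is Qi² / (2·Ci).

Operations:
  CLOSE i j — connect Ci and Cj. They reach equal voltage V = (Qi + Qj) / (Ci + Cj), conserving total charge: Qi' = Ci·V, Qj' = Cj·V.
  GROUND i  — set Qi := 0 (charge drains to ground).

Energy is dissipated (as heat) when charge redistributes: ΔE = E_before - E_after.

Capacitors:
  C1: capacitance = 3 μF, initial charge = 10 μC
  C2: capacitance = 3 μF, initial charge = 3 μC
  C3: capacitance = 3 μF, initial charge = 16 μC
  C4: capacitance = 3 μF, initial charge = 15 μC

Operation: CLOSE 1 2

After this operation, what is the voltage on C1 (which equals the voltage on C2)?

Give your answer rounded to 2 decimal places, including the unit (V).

Answer: 2.17 V

Derivation:
Initial: C1(3μF, Q=10μC, V=3.33V), C2(3μF, Q=3μC, V=1.00V), C3(3μF, Q=16μC, V=5.33V), C4(3μF, Q=15μC, V=5.00V)
Op 1: CLOSE 1-2: Q_total=13.00, C_total=6.00, V=2.17; Q1=6.50, Q2=6.50; dissipated=4.083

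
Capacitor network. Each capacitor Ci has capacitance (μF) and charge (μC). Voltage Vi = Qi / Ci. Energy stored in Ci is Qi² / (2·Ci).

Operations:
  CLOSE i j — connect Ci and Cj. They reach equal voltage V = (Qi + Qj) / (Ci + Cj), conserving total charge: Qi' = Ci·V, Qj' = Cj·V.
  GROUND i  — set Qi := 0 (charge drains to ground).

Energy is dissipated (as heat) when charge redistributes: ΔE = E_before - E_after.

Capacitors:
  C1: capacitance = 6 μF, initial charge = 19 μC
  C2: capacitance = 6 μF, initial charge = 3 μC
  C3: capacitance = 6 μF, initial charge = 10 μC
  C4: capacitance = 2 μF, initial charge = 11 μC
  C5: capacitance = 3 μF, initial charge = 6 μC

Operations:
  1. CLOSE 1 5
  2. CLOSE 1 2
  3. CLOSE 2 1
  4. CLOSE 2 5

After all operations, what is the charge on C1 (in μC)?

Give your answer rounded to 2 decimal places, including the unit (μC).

Initial: C1(6μF, Q=19μC, V=3.17V), C2(6μF, Q=3μC, V=0.50V), C3(6μF, Q=10μC, V=1.67V), C4(2μF, Q=11μC, V=5.50V), C5(3μF, Q=6μC, V=2.00V)
Op 1: CLOSE 1-5: Q_total=25.00, C_total=9.00, V=2.78; Q1=16.67, Q5=8.33; dissipated=1.361
Op 2: CLOSE 1-2: Q_total=19.67, C_total=12.00, V=1.64; Q1=9.83, Q2=9.83; dissipated=7.782
Op 3: CLOSE 2-1: Q_total=19.67, C_total=12.00, V=1.64; Q2=9.83, Q1=9.83; dissipated=0.000
Op 4: CLOSE 2-5: Q_total=18.17, C_total=9.00, V=2.02; Q2=12.11, Q5=6.06; dissipated=1.297
Final charges: Q1=9.83, Q2=12.11, Q3=10.00, Q4=11.00, Q5=6.06

Answer: 9.83 μC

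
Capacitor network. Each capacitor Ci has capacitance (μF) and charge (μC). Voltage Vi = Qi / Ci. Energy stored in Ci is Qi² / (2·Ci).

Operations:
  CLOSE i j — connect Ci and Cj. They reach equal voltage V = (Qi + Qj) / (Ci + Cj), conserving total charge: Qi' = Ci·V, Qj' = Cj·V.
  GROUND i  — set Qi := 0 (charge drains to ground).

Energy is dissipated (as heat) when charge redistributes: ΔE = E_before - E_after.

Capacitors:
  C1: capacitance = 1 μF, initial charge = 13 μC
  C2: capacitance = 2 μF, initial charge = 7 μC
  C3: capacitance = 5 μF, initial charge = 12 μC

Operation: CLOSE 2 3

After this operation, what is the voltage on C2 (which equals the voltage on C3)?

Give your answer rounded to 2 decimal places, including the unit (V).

Initial: C1(1μF, Q=13μC, V=13.00V), C2(2μF, Q=7μC, V=3.50V), C3(5μF, Q=12μC, V=2.40V)
Op 1: CLOSE 2-3: Q_total=19.00, C_total=7.00, V=2.71; Q2=5.43, Q3=13.57; dissipated=0.864

Answer: 2.71 V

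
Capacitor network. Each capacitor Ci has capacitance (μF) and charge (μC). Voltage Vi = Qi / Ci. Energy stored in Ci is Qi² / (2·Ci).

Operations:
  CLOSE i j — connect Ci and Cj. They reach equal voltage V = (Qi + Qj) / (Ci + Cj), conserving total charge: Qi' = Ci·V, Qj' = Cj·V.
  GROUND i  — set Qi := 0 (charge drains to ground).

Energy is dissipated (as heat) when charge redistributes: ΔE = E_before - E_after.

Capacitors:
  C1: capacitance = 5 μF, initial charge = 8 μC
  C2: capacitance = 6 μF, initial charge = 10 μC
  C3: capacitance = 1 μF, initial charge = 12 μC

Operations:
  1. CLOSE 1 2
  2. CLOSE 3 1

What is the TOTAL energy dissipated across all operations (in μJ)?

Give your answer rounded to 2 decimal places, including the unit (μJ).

Initial: C1(5μF, Q=8μC, V=1.60V), C2(6μF, Q=10μC, V=1.67V), C3(1μF, Q=12μC, V=12.00V)
Op 1: CLOSE 1-2: Q_total=18.00, C_total=11.00, V=1.64; Q1=8.18, Q2=9.82; dissipated=0.006
Op 2: CLOSE 3-1: Q_total=20.18, C_total=6.00, V=3.36; Q3=3.36, Q1=16.82; dissipated=44.752
Total dissipated: 44.758 μJ

Answer: 44.76 μJ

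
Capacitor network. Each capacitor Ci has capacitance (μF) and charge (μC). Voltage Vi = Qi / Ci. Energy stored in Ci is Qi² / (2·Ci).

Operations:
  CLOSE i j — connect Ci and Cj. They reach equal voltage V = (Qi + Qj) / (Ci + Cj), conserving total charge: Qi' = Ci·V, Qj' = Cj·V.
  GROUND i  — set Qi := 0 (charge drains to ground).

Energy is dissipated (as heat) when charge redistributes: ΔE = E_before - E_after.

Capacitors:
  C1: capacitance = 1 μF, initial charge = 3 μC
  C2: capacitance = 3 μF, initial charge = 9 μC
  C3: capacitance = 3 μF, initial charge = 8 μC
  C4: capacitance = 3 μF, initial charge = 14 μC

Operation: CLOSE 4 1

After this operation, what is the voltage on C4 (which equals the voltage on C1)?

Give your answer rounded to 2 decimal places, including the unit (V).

Answer: 4.25 V

Derivation:
Initial: C1(1μF, Q=3μC, V=3.00V), C2(3μF, Q=9μC, V=3.00V), C3(3μF, Q=8μC, V=2.67V), C4(3μF, Q=14μC, V=4.67V)
Op 1: CLOSE 4-1: Q_total=17.00, C_total=4.00, V=4.25; Q4=12.75, Q1=4.25; dissipated=1.042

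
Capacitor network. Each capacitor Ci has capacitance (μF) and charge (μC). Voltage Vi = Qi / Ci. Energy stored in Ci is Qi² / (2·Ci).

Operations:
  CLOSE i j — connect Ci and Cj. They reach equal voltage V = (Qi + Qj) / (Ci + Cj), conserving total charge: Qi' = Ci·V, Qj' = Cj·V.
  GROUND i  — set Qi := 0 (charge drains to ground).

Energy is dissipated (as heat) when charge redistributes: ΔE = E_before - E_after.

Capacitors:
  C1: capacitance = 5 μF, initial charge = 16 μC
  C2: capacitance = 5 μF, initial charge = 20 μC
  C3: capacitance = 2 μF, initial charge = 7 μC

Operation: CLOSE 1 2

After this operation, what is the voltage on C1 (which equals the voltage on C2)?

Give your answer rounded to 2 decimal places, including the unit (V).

Answer: 3.60 V

Derivation:
Initial: C1(5μF, Q=16μC, V=3.20V), C2(5μF, Q=20μC, V=4.00V), C3(2μF, Q=7μC, V=3.50V)
Op 1: CLOSE 1-2: Q_total=36.00, C_total=10.00, V=3.60; Q1=18.00, Q2=18.00; dissipated=0.800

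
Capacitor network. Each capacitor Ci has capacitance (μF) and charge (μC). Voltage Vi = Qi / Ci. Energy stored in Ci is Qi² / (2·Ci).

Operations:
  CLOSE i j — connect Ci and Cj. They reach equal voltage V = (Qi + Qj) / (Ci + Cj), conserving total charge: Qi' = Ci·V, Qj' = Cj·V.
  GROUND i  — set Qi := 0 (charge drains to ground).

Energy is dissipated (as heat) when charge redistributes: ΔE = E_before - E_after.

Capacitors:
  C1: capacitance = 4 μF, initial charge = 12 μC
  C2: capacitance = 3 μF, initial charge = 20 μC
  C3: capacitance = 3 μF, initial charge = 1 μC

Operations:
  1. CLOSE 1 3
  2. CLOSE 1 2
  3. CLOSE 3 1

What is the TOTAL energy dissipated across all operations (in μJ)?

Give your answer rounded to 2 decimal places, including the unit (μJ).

Initial: C1(4μF, Q=12μC, V=3.00V), C2(3μF, Q=20μC, V=6.67V), C3(3μF, Q=1μC, V=0.33V)
Op 1: CLOSE 1-3: Q_total=13.00, C_total=7.00, V=1.86; Q1=7.43, Q3=5.57; dissipated=6.095
Op 2: CLOSE 1-2: Q_total=27.43, C_total=7.00, V=3.92; Q1=15.67, Q2=11.76; dissipated=19.827
Op 3: CLOSE 3-1: Q_total=21.24, C_total=7.00, V=3.03; Q3=9.10, Q1=12.14; dissipated=3.642
Total dissipated: 29.564 μJ

Answer: 29.56 μJ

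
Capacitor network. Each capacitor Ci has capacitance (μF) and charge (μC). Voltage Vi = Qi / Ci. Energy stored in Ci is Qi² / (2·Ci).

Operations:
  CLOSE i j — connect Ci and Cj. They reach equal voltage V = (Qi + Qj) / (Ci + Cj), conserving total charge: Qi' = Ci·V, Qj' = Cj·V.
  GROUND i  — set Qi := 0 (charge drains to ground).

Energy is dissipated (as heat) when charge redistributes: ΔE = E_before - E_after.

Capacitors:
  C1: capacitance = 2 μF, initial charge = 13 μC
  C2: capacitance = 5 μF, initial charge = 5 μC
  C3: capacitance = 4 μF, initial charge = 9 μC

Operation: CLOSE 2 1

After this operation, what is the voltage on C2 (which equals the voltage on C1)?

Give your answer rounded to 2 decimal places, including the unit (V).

Answer: 2.57 V

Derivation:
Initial: C1(2μF, Q=13μC, V=6.50V), C2(5μF, Q=5μC, V=1.00V), C3(4μF, Q=9μC, V=2.25V)
Op 1: CLOSE 2-1: Q_total=18.00, C_total=7.00, V=2.57; Q2=12.86, Q1=5.14; dissipated=21.607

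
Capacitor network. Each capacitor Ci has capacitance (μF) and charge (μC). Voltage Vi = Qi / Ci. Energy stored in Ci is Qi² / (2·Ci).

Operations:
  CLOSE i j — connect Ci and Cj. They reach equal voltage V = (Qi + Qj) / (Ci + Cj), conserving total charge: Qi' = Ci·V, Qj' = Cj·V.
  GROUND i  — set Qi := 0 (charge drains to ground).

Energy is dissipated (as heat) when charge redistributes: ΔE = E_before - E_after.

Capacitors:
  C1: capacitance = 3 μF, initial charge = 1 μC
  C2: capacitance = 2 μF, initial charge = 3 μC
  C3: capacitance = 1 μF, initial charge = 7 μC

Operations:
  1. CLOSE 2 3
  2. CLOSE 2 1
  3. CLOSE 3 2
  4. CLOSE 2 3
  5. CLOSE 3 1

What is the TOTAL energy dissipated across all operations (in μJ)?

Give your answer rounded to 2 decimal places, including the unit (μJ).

Answer: 16.70 μJ

Derivation:
Initial: C1(3μF, Q=1μC, V=0.33V), C2(2μF, Q=3μC, V=1.50V), C3(1μF, Q=7μC, V=7.00V)
Op 1: CLOSE 2-3: Q_total=10.00, C_total=3.00, V=3.33; Q2=6.67, Q3=3.33; dissipated=10.083
Op 2: CLOSE 2-1: Q_total=7.67, C_total=5.00, V=1.53; Q2=3.07, Q1=4.60; dissipated=5.400
Op 3: CLOSE 3-2: Q_total=6.40, C_total=3.00, V=2.13; Q3=2.13, Q2=4.27; dissipated=1.080
Op 4: CLOSE 2-3: Q_total=6.40, C_total=3.00, V=2.13; Q2=4.27, Q3=2.13; dissipated=0.000
Op 5: CLOSE 3-1: Q_total=6.73, C_total=4.00, V=1.68; Q3=1.68, Q1=5.05; dissipated=0.135
Total dissipated: 16.698 μJ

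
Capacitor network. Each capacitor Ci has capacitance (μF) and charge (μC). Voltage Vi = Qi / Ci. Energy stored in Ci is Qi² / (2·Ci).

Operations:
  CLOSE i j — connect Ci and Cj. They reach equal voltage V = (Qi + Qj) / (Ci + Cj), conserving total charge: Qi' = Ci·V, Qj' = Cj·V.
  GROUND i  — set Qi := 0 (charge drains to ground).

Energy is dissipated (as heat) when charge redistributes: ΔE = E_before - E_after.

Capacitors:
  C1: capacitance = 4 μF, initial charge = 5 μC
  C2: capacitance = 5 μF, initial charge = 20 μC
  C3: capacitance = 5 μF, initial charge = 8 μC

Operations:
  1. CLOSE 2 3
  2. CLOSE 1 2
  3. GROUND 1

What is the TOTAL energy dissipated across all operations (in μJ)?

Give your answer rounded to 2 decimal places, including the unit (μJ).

Initial: C1(4μF, Q=5μC, V=1.25V), C2(5μF, Q=20μC, V=4.00V), C3(5μF, Q=8μC, V=1.60V)
Op 1: CLOSE 2-3: Q_total=28.00, C_total=10.00, V=2.80; Q2=14.00, Q3=14.00; dissipated=7.200
Op 2: CLOSE 1-2: Q_total=19.00, C_total=9.00, V=2.11; Q1=8.44, Q2=10.56; dissipated=2.669
Op 3: GROUND 1: Q1=0; energy lost=8.914
Total dissipated: 18.783 μJ

Answer: 18.78 μJ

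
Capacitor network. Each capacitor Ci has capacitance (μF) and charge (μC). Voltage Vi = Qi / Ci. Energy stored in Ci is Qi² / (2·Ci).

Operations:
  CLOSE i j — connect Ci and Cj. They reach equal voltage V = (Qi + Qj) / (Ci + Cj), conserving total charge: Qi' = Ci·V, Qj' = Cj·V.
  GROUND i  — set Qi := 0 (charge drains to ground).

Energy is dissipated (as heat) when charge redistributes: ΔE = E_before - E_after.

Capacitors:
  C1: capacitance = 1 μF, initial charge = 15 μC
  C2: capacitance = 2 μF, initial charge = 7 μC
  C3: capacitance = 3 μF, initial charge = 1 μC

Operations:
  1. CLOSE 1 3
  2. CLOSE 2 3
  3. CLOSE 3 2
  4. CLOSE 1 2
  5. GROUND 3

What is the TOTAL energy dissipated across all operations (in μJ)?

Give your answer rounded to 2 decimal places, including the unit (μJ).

Answer: 102.49 μJ

Derivation:
Initial: C1(1μF, Q=15μC, V=15.00V), C2(2μF, Q=7μC, V=3.50V), C3(3μF, Q=1μC, V=0.33V)
Op 1: CLOSE 1-3: Q_total=16.00, C_total=4.00, V=4.00; Q1=4.00, Q3=12.00; dissipated=80.667
Op 2: CLOSE 2-3: Q_total=19.00, C_total=5.00, V=3.80; Q2=7.60, Q3=11.40; dissipated=0.150
Op 3: CLOSE 3-2: Q_total=19.00, C_total=5.00, V=3.80; Q3=11.40, Q2=7.60; dissipated=0.000
Op 4: CLOSE 1-2: Q_total=11.60, C_total=3.00, V=3.87; Q1=3.87, Q2=7.73; dissipated=0.013
Op 5: GROUND 3: Q3=0; energy lost=21.660
Total dissipated: 102.490 μJ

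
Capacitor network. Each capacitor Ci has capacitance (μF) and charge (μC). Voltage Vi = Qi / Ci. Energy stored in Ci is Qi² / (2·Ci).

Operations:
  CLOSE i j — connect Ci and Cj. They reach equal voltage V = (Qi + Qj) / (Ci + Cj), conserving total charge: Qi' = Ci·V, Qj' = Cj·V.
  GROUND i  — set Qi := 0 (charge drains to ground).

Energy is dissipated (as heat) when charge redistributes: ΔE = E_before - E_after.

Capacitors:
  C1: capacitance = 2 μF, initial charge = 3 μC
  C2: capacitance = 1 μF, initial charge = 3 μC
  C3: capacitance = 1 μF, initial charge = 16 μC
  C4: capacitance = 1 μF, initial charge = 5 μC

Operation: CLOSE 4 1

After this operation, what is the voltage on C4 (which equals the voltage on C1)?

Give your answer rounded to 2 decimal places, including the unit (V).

Answer: 2.67 V

Derivation:
Initial: C1(2μF, Q=3μC, V=1.50V), C2(1μF, Q=3μC, V=3.00V), C3(1μF, Q=16μC, V=16.00V), C4(1μF, Q=5μC, V=5.00V)
Op 1: CLOSE 4-1: Q_total=8.00, C_total=3.00, V=2.67; Q4=2.67, Q1=5.33; dissipated=4.083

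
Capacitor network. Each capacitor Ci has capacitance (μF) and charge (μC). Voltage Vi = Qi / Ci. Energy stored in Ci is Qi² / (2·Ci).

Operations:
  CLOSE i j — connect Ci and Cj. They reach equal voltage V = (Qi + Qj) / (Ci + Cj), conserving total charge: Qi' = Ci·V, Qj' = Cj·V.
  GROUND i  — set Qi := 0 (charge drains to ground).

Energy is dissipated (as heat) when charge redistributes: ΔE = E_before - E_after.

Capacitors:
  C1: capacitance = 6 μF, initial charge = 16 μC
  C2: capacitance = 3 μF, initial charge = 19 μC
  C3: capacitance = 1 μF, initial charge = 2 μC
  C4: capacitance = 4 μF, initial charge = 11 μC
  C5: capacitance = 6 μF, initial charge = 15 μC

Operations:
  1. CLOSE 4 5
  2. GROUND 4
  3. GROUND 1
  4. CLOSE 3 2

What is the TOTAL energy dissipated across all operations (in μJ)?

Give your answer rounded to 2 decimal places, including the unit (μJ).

Answer: 41.97 μJ

Derivation:
Initial: C1(6μF, Q=16μC, V=2.67V), C2(3μF, Q=19μC, V=6.33V), C3(1μF, Q=2μC, V=2.00V), C4(4μF, Q=11μC, V=2.75V), C5(6μF, Q=15μC, V=2.50V)
Op 1: CLOSE 4-5: Q_total=26.00, C_total=10.00, V=2.60; Q4=10.40, Q5=15.60; dissipated=0.075
Op 2: GROUND 4: Q4=0; energy lost=13.520
Op 3: GROUND 1: Q1=0; energy lost=21.333
Op 4: CLOSE 3-2: Q_total=21.00, C_total=4.00, V=5.25; Q3=5.25, Q2=15.75; dissipated=7.042
Total dissipated: 41.970 μJ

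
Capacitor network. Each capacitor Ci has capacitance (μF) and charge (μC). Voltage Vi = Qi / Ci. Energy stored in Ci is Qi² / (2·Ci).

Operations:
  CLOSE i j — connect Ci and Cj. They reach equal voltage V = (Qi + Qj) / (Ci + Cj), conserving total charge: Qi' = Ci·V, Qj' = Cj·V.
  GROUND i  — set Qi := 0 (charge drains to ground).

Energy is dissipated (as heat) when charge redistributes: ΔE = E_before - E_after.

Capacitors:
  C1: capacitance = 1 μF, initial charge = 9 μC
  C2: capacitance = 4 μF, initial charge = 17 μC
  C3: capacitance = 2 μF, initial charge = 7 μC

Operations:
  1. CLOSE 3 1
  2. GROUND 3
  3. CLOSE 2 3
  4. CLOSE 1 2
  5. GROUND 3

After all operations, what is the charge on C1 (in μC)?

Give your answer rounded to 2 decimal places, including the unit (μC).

Answer: 3.33 μC

Derivation:
Initial: C1(1μF, Q=9μC, V=9.00V), C2(4μF, Q=17μC, V=4.25V), C3(2μF, Q=7μC, V=3.50V)
Op 1: CLOSE 3-1: Q_total=16.00, C_total=3.00, V=5.33; Q3=10.67, Q1=5.33; dissipated=10.083
Op 2: GROUND 3: Q3=0; energy lost=28.444
Op 3: CLOSE 2-3: Q_total=17.00, C_total=6.00, V=2.83; Q2=11.33, Q3=5.67; dissipated=12.042
Op 4: CLOSE 1-2: Q_total=16.67, C_total=5.00, V=3.33; Q1=3.33, Q2=13.33; dissipated=2.500
Op 5: GROUND 3: Q3=0; energy lost=8.028
Final charges: Q1=3.33, Q2=13.33, Q3=0.00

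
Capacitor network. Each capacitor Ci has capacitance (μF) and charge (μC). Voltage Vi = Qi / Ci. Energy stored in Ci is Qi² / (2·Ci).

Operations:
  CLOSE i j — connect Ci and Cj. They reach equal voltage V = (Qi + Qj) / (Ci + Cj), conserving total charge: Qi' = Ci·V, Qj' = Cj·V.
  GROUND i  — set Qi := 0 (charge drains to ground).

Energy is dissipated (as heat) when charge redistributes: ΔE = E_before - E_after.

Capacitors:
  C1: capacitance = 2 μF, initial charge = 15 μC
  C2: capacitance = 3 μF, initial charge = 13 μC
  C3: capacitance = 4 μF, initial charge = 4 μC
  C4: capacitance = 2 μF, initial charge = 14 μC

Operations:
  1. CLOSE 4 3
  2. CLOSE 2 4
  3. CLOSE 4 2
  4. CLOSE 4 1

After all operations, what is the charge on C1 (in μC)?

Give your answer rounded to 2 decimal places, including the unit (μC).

Answer: 11.30 μC

Derivation:
Initial: C1(2μF, Q=15μC, V=7.50V), C2(3μF, Q=13μC, V=4.33V), C3(4μF, Q=4μC, V=1.00V), C4(2μF, Q=14μC, V=7.00V)
Op 1: CLOSE 4-3: Q_total=18.00, C_total=6.00, V=3.00; Q4=6.00, Q3=12.00; dissipated=24.000
Op 2: CLOSE 2-4: Q_total=19.00, C_total=5.00, V=3.80; Q2=11.40, Q4=7.60; dissipated=1.067
Op 3: CLOSE 4-2: Q_total=19.00, C_total=5.00, V=3.80; Q4=7.60, Q2=11.40; dissipated=0.000
Op 4: CLOSE 4-1: Q_total=22.60, C_total=4.00, V=5.65; Q4=11.30, Q1=11.30; dissipated=6.845
Final charges: Q1=11.30, Q2=11.40, Q3=12.00, Q4=11.30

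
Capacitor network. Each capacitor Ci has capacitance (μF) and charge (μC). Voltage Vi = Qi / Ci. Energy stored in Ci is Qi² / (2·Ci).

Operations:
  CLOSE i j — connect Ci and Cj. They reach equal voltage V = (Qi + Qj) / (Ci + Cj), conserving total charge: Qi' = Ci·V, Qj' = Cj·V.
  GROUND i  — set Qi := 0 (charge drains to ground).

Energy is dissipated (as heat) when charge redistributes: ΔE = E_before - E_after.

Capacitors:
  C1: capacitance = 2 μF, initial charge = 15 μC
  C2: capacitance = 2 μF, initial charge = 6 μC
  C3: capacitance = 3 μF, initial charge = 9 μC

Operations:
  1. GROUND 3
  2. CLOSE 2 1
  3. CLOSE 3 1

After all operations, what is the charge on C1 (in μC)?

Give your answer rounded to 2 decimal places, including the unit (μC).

Answer: 4.20 μC

Derivation:
Initial: C1(2μF, Q=15μC, V=7.50V), C2(2μF, Q=6μC, V=3.00V), C3(3μF, Q=9μC, V=3.00V)
Op 1: GROUND 3: Q3=0; energy lost=13.500
Op 2: CLOSE 2-1: Q_total=21.00, C_total=4.00, V=5.25; Q2=10.50, Q1=10.50; dissipated=10.125
Op 3: CLOSE 3-1: Q_total=10.50, C_total=5.00, V=2.10; Q3=6.30, Q1=4.20; dissipated=16.538
Final charges: Q1=4.20, Q2=10.50, Q3=6.30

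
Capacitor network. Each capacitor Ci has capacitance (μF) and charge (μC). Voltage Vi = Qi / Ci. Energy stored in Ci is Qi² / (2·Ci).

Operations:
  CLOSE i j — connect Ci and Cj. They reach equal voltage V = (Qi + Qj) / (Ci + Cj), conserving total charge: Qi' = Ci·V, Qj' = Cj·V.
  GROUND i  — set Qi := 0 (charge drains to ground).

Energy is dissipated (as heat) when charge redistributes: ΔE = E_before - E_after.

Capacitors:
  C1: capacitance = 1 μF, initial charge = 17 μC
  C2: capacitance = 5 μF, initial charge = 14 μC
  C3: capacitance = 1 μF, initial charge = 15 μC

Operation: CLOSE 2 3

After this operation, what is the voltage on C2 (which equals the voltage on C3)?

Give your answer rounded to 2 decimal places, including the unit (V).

Initial: C1(1μF, Q=17μC, V=17.00V), C2(5μF, Q=14μC, V=2.80V), C3(1μF, Q=15μC, V=15.00V)
Op 1: CLOSE 2-3: Q_total=29.00, C_total=6.00, V=4.83; Q2=24.17, Q3=4.83; dissipated=62.017

Answer: 4.83 V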